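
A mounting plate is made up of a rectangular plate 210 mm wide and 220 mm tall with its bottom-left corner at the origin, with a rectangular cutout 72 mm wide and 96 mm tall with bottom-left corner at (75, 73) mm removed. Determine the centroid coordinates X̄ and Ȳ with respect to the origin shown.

plate: A = 210 × 220 = 46200.00, centroid at (105.00, 110.00).
hole: A = −(72 × 96) = -6912.00, centroid at (111.00, 121.00).
ΣA = 39288.00 mm², ΣAX̄ = 4083768.00 mm³, ΣAȲ = 4245648.00 mm³.
X̄ = 4083768.00/39288.00 = 103.94 mm; Ȳ = 4245648.00/39288.00 = 108.06 mm.

X̄ = 103.94 mm, Ȳ = 108.06 mm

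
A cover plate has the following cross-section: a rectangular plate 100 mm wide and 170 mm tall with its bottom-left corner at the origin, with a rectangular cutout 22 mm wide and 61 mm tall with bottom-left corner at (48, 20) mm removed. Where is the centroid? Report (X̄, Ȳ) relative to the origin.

Part | A | x̄ᵢ | ȳᵢ | A·x̄ᵢ | A·ȳᵢ
plate | 17000.00 | 50.00 | 85.00 | 850000.00 | 1445000.00
hole | -1342.00 | 59.00 | 50.50 | -79178.00 | -67771.00
Σ | 15658.00 |  |  | 770822.00 | 1377229.00
X̄ = 770822.00 / 15658.00 = 49.23 mm
Ȳ = 1377229.00 / 15658.00 = 87.96 mm

X̄ = 49.23 mm, Ȳ = 87.96 mm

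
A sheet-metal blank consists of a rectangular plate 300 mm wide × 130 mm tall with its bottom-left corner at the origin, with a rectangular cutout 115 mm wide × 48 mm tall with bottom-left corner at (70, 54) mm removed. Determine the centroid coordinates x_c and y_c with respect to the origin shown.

x_c = 153.71 mm, y_c = 62.86 mm

plate: A = 300 × 130 = 39000.00, centroid at (150.00, 65.00).
hole: A = −(115 × 48) = -5520.00, centroid at (127.50, 78.00).
ΣA = 33480.00 mm², ΣAx_c = 5146200.00 mm³, ΣAy_c = 2104440.00 mm³.
x_c = 5146200.00/33480.00 = 153.71 mm; y_c = 2104440.00/33480.00 = 62.86 mm.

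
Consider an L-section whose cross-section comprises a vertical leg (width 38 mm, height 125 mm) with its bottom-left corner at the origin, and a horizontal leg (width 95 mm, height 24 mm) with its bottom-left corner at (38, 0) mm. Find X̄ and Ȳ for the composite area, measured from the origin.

X̄ = 40.57 mm, Ȳ = 46.12 mm

vertical leg: A = 38 × 125 = 4750.00, centroid at (19.00, 62.50).
horizontal leg: A = 95 × 24 = 2280.00, centroid at (85.50, 12.00).
ΣA = 7030.00 mm²
ΣAX̄ = (4750.00)(19.00) + (2280.00)(85.50) = 285190.00 mm³
ΣAȲ = (4750.00)(62.50) + (2280.00)(12.00) = 324235.00 mm³
X̄ = 285190.00 / 7030.00 = 40.57 mm
Ȳ = 324235.00 / 7030.00 = 46.12 mm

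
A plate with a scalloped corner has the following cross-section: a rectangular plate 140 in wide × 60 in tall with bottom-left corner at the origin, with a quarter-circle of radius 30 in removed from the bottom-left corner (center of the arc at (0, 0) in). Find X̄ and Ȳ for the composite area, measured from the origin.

X̄ = 75.26 in, Ȳ = 31.59 in

Part | A | x̄ᵢ | ȳᵢ | A·x̄ᵢ | A·ȳᵢ
plate | 8400.00 | 70.00 | 30.00 | 588000.00 | 252000.00
removed quarter-circle | -706.86 | 12.73 | 12.73 | -9000.00 | -9000.00
Σ | 7693.14 |  |  | 579000.00 | 243000.00
X̄ = 579000.00 / 7693.14 = 75.26 in
Ȳ = 243000.00 / 7693.14 = 31.59 in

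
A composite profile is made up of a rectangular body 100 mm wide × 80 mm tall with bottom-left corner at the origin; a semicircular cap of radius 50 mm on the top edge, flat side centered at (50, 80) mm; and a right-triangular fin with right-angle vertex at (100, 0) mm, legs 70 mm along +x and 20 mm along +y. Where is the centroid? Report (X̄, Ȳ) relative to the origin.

Part | A | x̄ᵢ | ȳᵢ | A·x̄ᵢ | A·ȳᵢ
rectangular body | 8000.00 | 50.00 | 40.00 | 400000.00 | 320000.00
semicircular top | 3926.99 | 50.00 | 101.22 | 196349.54 | 397492.60
triangular fin | 700.00 | 123.33 | 6.67 | 86333.33 | 4666.67
Σ | 12626.99 |  |  | 682682.87 | 722159.27
X̄ = 682682.87 / 12626.99 = 54.07 mm
Ȳ = 722159.27 / 12626.99 = 57.19 mm

X̄ = 54.07 mm, Ȳ = 57.19 mm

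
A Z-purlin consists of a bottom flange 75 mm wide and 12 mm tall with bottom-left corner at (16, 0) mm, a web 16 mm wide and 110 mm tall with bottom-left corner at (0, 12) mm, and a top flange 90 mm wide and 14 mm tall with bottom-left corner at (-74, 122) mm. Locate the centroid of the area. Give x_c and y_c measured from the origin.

bottom flange: A = 75 × 12 = 900.00, centroid at (53.50, 6.00).
web: A = 16 × 110 = 1760.00, centroid at (8.00, 67.00).
top flange: A = 90 × 14 = 1260.00, centroid at (-29.00, 129.00).
ΣA = 3920.00 mm², ΣAx_c = 25690.00 mm³, ΣAy_c = 285860.00 mm³.
x_c = 25690.00/3920.00 = 6.55 mm; y_c = 285860.00/3920.00 = 72.92 mm.

x_c = 6.55 mm, y_c = 72.92 mm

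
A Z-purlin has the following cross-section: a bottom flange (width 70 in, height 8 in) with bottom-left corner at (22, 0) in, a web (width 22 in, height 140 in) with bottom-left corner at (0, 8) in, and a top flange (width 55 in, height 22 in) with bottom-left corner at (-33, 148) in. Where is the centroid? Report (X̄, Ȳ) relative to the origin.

bottom flange: A = 70 × 8 = 560.00, centroid at (57.00, 4.00).
web: A = 22 × 140 = 3080.00, centroid at (11.00, 78.00).
top flange: A = 55 × 22 = 1210.00, centroid at (-5.50, 159.00).
ΣA = 4850.00 in²
ΣAX̄ = (560.00)(57.00) + (3080.00)(11.00) + (1210.00)(-5.50) = 59145.00 in³
ΣAȲ = (560.00)(4.00) + (3080.00)(78.00) + (1210.00)(159.00) = 434870.00 in³
X̄ = 59145.00 / 4850.00 = 12.19 in
Ȳ = 434870.00 / 4850.00 = 89.66 in

X̄ = 12.19 in, Ȳ = 89.66 in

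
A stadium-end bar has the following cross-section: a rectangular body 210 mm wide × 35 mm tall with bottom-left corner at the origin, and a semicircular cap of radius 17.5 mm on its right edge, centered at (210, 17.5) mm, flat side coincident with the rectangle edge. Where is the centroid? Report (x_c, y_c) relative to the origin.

x_c = 111.91 mm, y_c = 17.50 mm

Part | A | x̄ᵢ | ȳᵢ | A·x̄ᵢ | A·ȳᵢ
rectangular body | 7350.00 | 105.00 | 17.50 | 771750.00 | 128625.00
semicircular end | 481.06 | 217.43 | 17.50 | 104594.76 | 8418.49
Σ | 7831.06 |  |  | 876344.76 | 137043.49
x_c = 876344.76 / 7831.06 = 111.91 mm
y_c = 137043.49 / 7831.06 = 17.50 mm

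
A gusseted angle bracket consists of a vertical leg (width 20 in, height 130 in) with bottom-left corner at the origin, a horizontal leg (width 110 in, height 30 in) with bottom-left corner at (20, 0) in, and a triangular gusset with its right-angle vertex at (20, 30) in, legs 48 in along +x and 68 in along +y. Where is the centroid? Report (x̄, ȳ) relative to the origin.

vertical leg: A = 20 × 130 = 2600.00, centroid at (10.00, 65.00).
horizontal leg: A = 110 × 30 = 3300.00, centroid at (75.00, 15.00).
gusset: A = ½·48·68 = 1632.00, centroid at (36.00, 52.67).
ΣA = 7532.00 in²
ΣAx̄ = (2600.00)(10.00) + (3300.00)(75.00) + (1632.00)(36.00) = 332252.00 in³
ΣAȳ = (2600.00)(65.00) + (3300.00)(15.00) + (1632.00)(52.67) = 304452.00 in³
x̄ = 332252.00 / 7532.00 = 44.11 in
ȳ = 304452.00 / 7532.00 = 40.42 in

x̄ = 44.11 in, ȳ = 40.42 in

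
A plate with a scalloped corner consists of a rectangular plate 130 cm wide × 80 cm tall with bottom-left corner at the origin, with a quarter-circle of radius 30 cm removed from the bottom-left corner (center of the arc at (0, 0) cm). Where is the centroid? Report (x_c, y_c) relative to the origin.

plate: A = 130 × 80 = 10400.00, centroid at (65.00, 40.00).
removed quarter-circle: A = −¼π·30² = -706.86, centroid at (12.73, 12.73).
ΣA = 9693.14 cm²
ΣAx_c = (10400.00)(65.00) + (-706.86)(12.73) = 667000.00 cm³
ΣAy_c = (10400.00)(40.00) + (-706.86)(12.73) = 407000.00 cm³
x_c = 667000.00 / 9693.14 = 68.81 cm
y_c = 407000.00 / 9693.14 = 41.99 cm

x_c = 68.81 cm, y_c = 41.99 cm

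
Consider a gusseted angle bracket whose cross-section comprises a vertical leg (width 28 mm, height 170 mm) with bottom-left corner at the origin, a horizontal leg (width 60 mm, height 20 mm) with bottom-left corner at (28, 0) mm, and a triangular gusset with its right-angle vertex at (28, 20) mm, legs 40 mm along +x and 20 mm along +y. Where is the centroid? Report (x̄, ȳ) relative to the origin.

x̄ = 24.02 mm, ȳ = 67.18 mm

vertical leg: A = 28 × 170 = 4760.00, centroid at (14.00, 85.00).
horizontal leg: A = 60 × 20 = 1200.00, centroid at (58.00, 10.00).
gusset: A = ½·40·20 = 400.00, centroid at (41.33, 26.67).
ΣA = 6360.00 mm², ΣAx̄ = 152773.33 mm³, ΣAȳ = 427266.67 mm³.
x̄ = 152773.33/6360.00 = 24.02 mm; ȳ = 427266.67/6360.00 = 67.18 mm.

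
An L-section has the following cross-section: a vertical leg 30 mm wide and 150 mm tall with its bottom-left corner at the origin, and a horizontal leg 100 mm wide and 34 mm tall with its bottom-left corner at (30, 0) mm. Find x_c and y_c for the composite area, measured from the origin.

x_c = 42.97 mm, y_c = 50.04 mm

vertical leg: A = 30 × 150 = 4500.00, centroid at (15.00, 75.00).
horizontal leg: A = 100 × 34 = 3400.00, centroid at (80.00, 17.00).
ΣA = 7900.00 mm², ΣAx_c = 339500.00 mm³, ΣAy_c = 395300.00 mm³.
x_c = 339500.00/7900.00 = 42.97 mm; y_c = 395300.00/7900.00 = 50.04 mm.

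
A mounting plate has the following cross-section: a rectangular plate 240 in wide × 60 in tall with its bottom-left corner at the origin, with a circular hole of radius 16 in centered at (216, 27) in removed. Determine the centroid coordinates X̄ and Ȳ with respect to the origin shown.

plate: A = 240 × 60 = 14400.00, centroid at (120.00, 30.00).
hole: A = −π·16² = -804.25, centroid at (216.00, 27.00).
ΣA = 13595.75 in², ΣAX̄ = 1554282.49 in³, ΣAȲ = 410285.31 in³.
X̄ = 1554282.49/13595.75 = 114.32 in; Ȳ = 410285.31/13595.75 = 30.18 in.

X̄ = 114.32 in, Ȳ = 30.18 in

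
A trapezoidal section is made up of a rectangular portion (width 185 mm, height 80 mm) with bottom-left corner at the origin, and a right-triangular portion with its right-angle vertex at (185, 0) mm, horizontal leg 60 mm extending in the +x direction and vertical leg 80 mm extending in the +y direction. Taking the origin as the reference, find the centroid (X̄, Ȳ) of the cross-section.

X̄ = 108.20 mm, Ȳ = 38.14 mm

rectangular portion: A = 185 × 80 = 14800.00, centroid at (92.50, 40.00).
triangular portion: A = ½·60·80 = 2400.00, centroid at (205.00, 26.67).
ΣA = 17200.00 mm²
ΣAX̄ = (14800.00)(92.50) + (2400.00)(205.00) = 1861000.00 mm³
ΣAȲ = (14800.00)(40.00) + (2400.00)(26.67) = 656000.00 mm³
X̄ = 1861000.00 / 17200.00 = 108.20 mm
Ȳ = 656000.00 / 17200.00 = 38.14 mm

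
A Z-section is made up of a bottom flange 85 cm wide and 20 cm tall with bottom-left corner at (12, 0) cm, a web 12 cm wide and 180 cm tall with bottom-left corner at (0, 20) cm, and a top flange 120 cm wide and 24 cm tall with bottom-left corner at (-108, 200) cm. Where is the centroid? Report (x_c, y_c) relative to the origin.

x_c = -4.84 cm, y_c = 128.36 cm

bottom flange: A = 85 × 20 = 1700.00, centroid at (54.50, 10.00).
web: A = 12 × 180 = 2160.00, centroid at (6.00, 110.00).
top flange: A = 120 × 24 = 2880.00, centroid at (-48.00, 212.00).
ΣA = 6740.00 cm², ΣAx_c = -32630.00 cm³, ΣAy_c = 865160.00 cm³.
x_c = -32630.00/6740.00 = -4.84 cm; y_c = 865160.00/6740.00 = 128.36 cm.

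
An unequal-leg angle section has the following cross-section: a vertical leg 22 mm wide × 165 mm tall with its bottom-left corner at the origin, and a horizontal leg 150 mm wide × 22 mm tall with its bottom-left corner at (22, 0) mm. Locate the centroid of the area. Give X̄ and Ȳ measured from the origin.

X̄ = 51.95 mm, Ȳ = 48.45 mm

Part | A | x̄ᵢ | ȳᵢ | A·x̄ᵢ | A·ȳᵢ
vertical leg | 3630.00 | 11.00 | 82.50 | 39930.00 | 299475.00
horizontal leg | 3300.00 | 97.00 | 11.00 | 320100.00 | 36300.00
Σ | 6930.00 |  |  | 360030.00 | 335775.00
X̄ = 360030.00 / 6930.00 = 51.95 mm
Ȳ = 335775.00 / 6930.00 = 48.45 mm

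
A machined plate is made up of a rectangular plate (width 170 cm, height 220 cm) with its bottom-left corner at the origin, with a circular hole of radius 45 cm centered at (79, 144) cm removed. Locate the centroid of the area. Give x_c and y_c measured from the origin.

x_c = 86.23 cm, y_c = 103.03 cm

plate: A = 170 × 220 = 37400.00, centroid at (85.00, 110.00).
hole: A = −π·45² = -6361.73, centroid at (79.00, 144.00).
ΣA = 31038.27 cm², ΣAx_c = 2676423.72 cm³, ΣAy_c = 3197911.58 cm³.
x_c = 2676423.72/31038.27 = 86.23 cm; y_c = 3197911.58/31038.27 = 103.03 cm.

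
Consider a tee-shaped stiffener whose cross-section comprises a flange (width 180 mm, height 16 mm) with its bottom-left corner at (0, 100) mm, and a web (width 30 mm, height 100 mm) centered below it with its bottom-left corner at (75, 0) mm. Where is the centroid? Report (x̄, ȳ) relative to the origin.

x̄ = 90.00 mm, ȳ = 78.41 mm

Part | A | x̄ᵢ | ȳᵢ | A·x̄ᵢ | A·ȳᵢ
web | 3000.00 | 90.00 | 50.00 | 270000.00 | 150000.00
flange | 2880.00 | 90.00 | 108.00 | 259200.00 | 311040.00
Σ | 5880.00 |  |  | 529200.00 | 461040.00
x̄ = 529200.00 / 5880.00 = 90.00 mm
ȳ = 461040.00 / 5880.00 = 78.41 mm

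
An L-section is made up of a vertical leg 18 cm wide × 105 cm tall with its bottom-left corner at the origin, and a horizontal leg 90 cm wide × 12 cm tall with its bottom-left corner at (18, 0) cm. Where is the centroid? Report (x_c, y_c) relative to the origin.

x_c = 28.64 cm, y_c = 35.59 cm

vertical leg: A = 18 × 105 = 1890.00, centroid at (9.00, 52.50).
horizontal leg: A = 90 × 12 = 1080.00, centroid at (63.00, 6.00).
ΣA = 2970.00 cm²
ΣAx_c = (1890.00)(9.00) + (1080.00)(63.00) = 85050.00 cm³
ΣAy_c = (1890.00)(52.50) + (1080.00)(6.00) = 105705.00 cm³
x_c = 85050.00 / 2970.00 = 28.64 cm
y_c = 105705.00 / 2970.00 = 35.59 cm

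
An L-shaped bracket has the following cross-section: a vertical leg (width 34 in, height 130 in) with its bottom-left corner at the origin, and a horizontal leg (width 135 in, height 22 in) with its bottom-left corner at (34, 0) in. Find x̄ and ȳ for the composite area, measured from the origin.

Part | A | x̄ᵢ | ȳᵢ | A·x̄ᵢ | A·ȳᵢ
vertical leg | 4420.00 | 17.00 | 65.00 | 75140.00 | 287300.00
horizontal leg | 2970.00 | 101.50 | 11.00 | 301455.00 | 32670.00
Σ | 7390.00 |  |  | 376595.00 | 319970.00
x̄ = 376595.00 / 7390.00 = 50.96 in
ȳ = 319970.00 / 7390.00 = 43.30 in

x̄ = 50.96 in, ȳ = 43.30 in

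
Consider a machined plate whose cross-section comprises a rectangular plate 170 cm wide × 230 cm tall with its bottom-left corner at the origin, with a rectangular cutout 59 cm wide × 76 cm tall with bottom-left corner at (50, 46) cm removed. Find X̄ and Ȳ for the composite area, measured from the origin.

X̄ = 85.71 cm, Ȳ = 119.02 cm

Part | A | x̄ᵢ | ȳᵢ | A·x̄ᵢ | A·ȳᵢ
plate | 39100.00 | 85.00 | 115.00 | 3323500.00 | 4496500.00
hole | -4484.00 | 79.50 | 84.00 | -356478.00 | -376656.00
Σ | 34616.00 |  |  | 2967022.00 | 4119844.00
X̄ = 2967022.00 / 34616.00 = 85.71 cm
Ȳ = 4119844.00 / 34616.00 = 119.02 cm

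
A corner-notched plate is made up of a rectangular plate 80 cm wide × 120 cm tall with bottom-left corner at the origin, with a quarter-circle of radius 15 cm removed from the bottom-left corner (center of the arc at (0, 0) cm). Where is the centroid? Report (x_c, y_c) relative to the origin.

x_c = 40.63 cm, y_c = 61.01 cm

plate: A = 80 × 120 = 9600.00, centroid at (40.00, 60.00).
removed quarter-circle: A = −¼π·15² = -176.71, centroid at (6.37, 6.37).
ΣA = 9423.29 cm²
ΣAx_c = (9600.00)(40.00) + (-176.71)(6.37) = 382875.00 cm³
ΣAy_c = (9600.00)(60.00) + (-176.71)(6.37) = 574875.00 cm³
x_c = 382875.00 / 9423.29 = 40.63 cm
y_c = 574875.00 / 9423.29 = 61.01 cm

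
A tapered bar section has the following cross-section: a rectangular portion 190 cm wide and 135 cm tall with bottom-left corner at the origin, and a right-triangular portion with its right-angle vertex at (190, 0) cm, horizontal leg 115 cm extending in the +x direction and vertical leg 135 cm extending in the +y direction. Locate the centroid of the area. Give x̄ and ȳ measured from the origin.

x̄ = 125.98 cm, ȳ = 62.27 cm

Part | A | x̄ᵢ | ȳᵢ | A·x̄ᵢ | A·ȳᵢ
rectangular portion | 25650.00 | 95.00 | 67.50 | 2436750.00 | 1731375.00
triangular portion | 7762.50 | 228.33 | 45.00 | 1772437.50 | 349312.50
Σ | 33412.50 |  |  | 4209187.50 | 2080687.50
x̄ = 4209187.50 / 33412.50 = 125.98 cm
ȳ = 2080687.50 / 33412.50 = 62.27 cm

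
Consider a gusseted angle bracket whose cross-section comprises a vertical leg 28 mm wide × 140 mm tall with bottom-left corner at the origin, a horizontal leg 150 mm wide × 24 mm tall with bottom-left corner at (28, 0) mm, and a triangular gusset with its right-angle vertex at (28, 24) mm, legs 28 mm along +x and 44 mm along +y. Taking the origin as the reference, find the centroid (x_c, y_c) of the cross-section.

vertical leg: A = 28 × 140 = 3920.00, centroid at (14.00, 70.00).
horizontal leg: A = 150 × 24 = 3600.00, centroid at (103.00, 12.00).
gusset: A = ½·28·44 = 616.00, centroid at (37.33, 38.67).
ΣA = 8136.00 mm², ΣAx_c = 448677.33 mm³, ΣAy_c = 341418.67 mm³.
x_c = 448677.33/8136.00 = 55.15 mm; y_c = 341418.67/8136.00 = 41.96 mm.

x_c = 55.15 mm, y_c = 41.96 mm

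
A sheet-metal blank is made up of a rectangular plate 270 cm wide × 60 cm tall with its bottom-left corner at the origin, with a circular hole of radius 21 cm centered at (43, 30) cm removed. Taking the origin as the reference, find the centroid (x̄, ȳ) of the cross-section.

Part | A | x̄ᵢ | ȳᵢ | A·x̄ᵢ | A·ȳᵢ
plate | 16200.00 | 135.00 | 30.00 | 2187000.00 | 486000.00
hole | -1385.44 | 43.00 | 30.00 | -59574.02 | -41563.27
Σ | 14814.56 |  |  | 2127425.98 | 444436.73
x̄ = 2127425.98 / 14814.56 = 143.60 cm
ȳ = 444436.73 / 14814.56 = 30.00 cm

x̄ = 143.60 cm, ȳ = 30.00 cm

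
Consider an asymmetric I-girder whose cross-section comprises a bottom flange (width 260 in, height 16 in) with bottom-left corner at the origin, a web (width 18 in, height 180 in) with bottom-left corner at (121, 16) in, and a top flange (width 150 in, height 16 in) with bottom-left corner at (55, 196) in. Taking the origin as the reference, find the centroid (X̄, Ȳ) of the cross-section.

X̄ = 130.00 in, Ȳ = 88.40 in

bottom flange: A = 260 × 16 = 4160.00, centroid at (130.00, 8.00).
web: A = 18 × 180 = 3240.00, centroid at (130.00, 106.00).
top flange: A = 150 × 16 = 2400.00, centroid at (130.00, 204.00).
ΣA = 9800.00 in²
ΣAX̄ = (4160.00)(130.00) + (3240.00)(130.00) + (2400.00)(130.00) = 1274000.00 in³
ΣAȲ = (4160.00)(8.00) + (3240.00)(106.00) + (2400.00)(204.00) = 866320.00 in³
X̄ = 1274000.00 / 9800.00 = 130.00 in
Ȳ = 866320.00 / 9800.00 = 88.40 in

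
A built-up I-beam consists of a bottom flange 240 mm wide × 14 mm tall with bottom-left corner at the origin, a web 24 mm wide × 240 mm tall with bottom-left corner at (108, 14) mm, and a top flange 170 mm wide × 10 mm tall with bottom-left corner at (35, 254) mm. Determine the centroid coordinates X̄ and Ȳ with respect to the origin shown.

Part | A | x̄ᵢ | ȳᵢ | A·x̄ᵢ | A·ȳᵢ
bottom flange | 3360.00 | 120.00 | 7.00 | 403200.00 | 23520.00
web | 5760.00 | 120.00 | 134.00 | 691200.00 | 771840.00
top flange | 1700.00 | 120.00 | 259.00 | 204000.00 | 440300.00
Σ | 10820.00 |  |  | 1298400.00 | 1235660.00
X̄ = 1298400.00 / 10820.00 = 120.00 mm
Ȳ = 1235660.00 / 10820.00 = 114.20 mm

X̄ = 120.00 mm, Ȳ = 114.20 mm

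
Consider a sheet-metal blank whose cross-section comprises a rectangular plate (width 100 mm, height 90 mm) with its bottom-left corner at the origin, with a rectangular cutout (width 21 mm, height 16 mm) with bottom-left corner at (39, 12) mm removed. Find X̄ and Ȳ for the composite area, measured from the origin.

X̄ = 50.02 mm, Ȳ = 45.97 mm

plate: A = 100 × 90 = 9000.00, centroid at (50.00, 45.00).
hole: A = −(21 × 16) = -336.00, centroid at (49.50, 20.00).
ΣA = 8664.00 mm²
ΣAX̄ = (9000.00)(50.00) + (-336.00)(49.50) = 433368.00 mm³
ΣAȲ = (9000.00)(45.00) + (-336.00)(20.00) = 398280.00 mm³
X̄ = 433368.00 / 8664.00 = 50.02 mm
Ȳ = 398280.00 / 8664.00 = 45.97 mm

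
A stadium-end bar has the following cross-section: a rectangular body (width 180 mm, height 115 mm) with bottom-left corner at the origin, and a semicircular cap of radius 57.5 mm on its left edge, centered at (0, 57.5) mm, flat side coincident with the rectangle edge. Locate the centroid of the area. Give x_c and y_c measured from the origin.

rectangular body: A = 180 × 115 = 20700.00, centroid at (90.00, 57.50).
semicircular end: A = ½π·57.5² = 5193.45, centroid at (-24.40, 57.50).
ΣA = 25893.45 mm²
ΣAx_c = (20700.00)(90.00) + (5193.45)(-24.40) = 1736260.42 mm³
ΣAy_c = (20700.00)(57.50) + (5193.45)(57.50) = 1488873.11 mm³
x_c = 1736260.42 / 25893.45 = 67.05 mm
y_c = 1488873.11 / 25893.45 = 57.50 mm

x_c = 67.05 mm, y_c = 57.50 mm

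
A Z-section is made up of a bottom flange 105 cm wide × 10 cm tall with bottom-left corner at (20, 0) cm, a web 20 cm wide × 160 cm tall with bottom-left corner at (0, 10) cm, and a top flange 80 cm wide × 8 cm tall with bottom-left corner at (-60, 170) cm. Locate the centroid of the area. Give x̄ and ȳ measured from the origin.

x̄ = 19.49 cm, ȳ = 82.74 cm

Part | A | x̄ᵢ | ȳᵢ | A·x̄ᵢ | A·ȳᵢ
bottom flange | 1050.00 | 72.50 | 5.00 | 76125.00 | 5250.00
web | 3200.00 | 10.00 | 90.00 | 32000.00 | 288000.00
top flange | 640.00 | -20.00 | 174.00 | -12800.00 | 111360.00
Σ | 4890.00 |  |  | 95325.00 | 404610.00
x̄ = 95325.00 / 4890.00 = 19.49 cm
ȳ = 404610.00 / 4890.00 = 82.74 cm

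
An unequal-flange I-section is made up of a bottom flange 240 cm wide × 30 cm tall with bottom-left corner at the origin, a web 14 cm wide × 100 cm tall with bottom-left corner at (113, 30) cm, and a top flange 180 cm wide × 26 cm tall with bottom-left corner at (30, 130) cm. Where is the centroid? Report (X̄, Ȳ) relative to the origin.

X̄ = 120.00 cm, Ȳ = 66.96 cm

bottom flange: A = 240 × 30 = 7200.00, centroid at (120.00, 15.00).
web: A = 14 × 100 = 1400.00, centroid at (120.00, 80.00).
top flange: A = 180 × 26 = 4680.00, centroid at (120.00, 143.00).
ΣA = 13280.00 cm²
ΣAX̄ = (7200.00)(120.00) + (1400.00)(120.00) + (4680.00)(120.00) = 1593600.00 cm³
ΣAȲ = (7200.00)(15.00) + (1400.00)(80.00) + (4680.00)(143.00) = 889240.00 cm³
X̄ = 1593600.00 / 13280.00 = 120.00 cm
Ȳ = 889240.00 / 13280.00 = 66.96 cm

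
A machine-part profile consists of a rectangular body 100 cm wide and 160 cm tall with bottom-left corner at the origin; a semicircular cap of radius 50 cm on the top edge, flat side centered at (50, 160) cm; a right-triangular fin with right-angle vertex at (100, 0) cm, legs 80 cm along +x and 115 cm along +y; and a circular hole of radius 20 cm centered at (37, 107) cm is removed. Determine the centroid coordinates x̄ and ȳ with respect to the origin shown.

rectangular body: A = 100 × 160 = 16000.00, centroid at (50.00, 80.00).
semicircular top: A = ½π·50² = 3926.99, centroid at (50.00, 181.22).
triangular fin: A = ½·80·115 = 4600.00, centroid at (126.67, 38.33).
hole: A = −π·20² = -1256.64, centroid at (37.00, 107.00).
ΣA = 23270.35 cm²
ΣAx̄ = (16000.00)(50.00) + (3926.99)(50.00) + (4600.00)(126.67) + (-1256.64)(37.00) = 1532520.64 cm³
ΣAȳ = (16000.00)(80.00) + (3926.99)(181.22) + (4600.00)(38.33) + (-1256.64)(107.00) = 2033525.03 cm³
x̄ = 1532520.64 / 23270.35 = 65.86 cm
ȳ = 2033525.03 / 23270.35 = 87.39 cm

x̄ = 65.86 cm, ȳ = 87.39 cm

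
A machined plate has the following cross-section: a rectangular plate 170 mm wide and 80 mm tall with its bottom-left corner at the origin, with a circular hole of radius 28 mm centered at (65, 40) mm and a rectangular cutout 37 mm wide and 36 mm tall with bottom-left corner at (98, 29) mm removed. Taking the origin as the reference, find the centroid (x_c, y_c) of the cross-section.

plate: A = 170 × 80 = 13600.00, centroid at (85.00, 40.00).
hole 1: A = −π·28² = -2463.01, centroid at (65.00, 40.00).
hole 2: A = −(37 × 36) = -1332.00, centroid at (116.50, 47.00).
ΣA = 9804.99 mm², ΣAx_c = 840726.44 mm³, ΣAy_c = 382875.65 mm³.
x_c = 840726.44/9804.99 = 85.74 mm; y_c = 382875.65/9804.99 = 39.05 mm.

x_c = 85.74 mm, y_c = 39.05 mm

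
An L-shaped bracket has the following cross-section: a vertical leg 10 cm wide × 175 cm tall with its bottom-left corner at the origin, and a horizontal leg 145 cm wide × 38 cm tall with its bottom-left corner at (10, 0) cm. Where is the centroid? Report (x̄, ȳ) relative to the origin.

x̄ = 63.82 cm, ȳ = 35.51 cm

Part | A | x̄ᵢ | ȳᵢ | A·x̄ᵢ | A·ȳᵢ
vertical leg | 1750.00 | 5.00 | 87.50 | 8750.00 | 153125.00
horizontal leg | 5510.00 | 82.50 | 19.00 | 454575.00 | 104690.00
Σ | 7260.00 |  |  | 463325.00 | 257815.00
x̄ = 463325.00 / 7260.00 = 63.82 cm
ȳ = 257815.00 / 7260.00 = 35.51 cm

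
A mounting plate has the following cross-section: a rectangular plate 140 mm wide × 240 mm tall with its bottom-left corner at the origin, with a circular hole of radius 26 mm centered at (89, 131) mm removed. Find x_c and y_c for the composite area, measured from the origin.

plate: A = 140 × 240 = 33600.00, centroid at (70.00, 120.00).
hole: A = −π·26² = -2123.72, centroid at (89.00, 131.00).
ΣA = 31476.28 mm²
ΣAx_c = (33600.00)(70.00) + (-2123.72)(89.00) = 2162989.22 mm³
ΣAy_c = (33600.00)(120.00) + (-2123.72)(131.00) = 3753793.12 mm³
x_c = 2162989.22 / 31476.28 = 68.72 mm
y_c = 3753793.12 / 31476.28 = 119.26 mm

x_c = 68.72 mm, y_c = 119.26 mm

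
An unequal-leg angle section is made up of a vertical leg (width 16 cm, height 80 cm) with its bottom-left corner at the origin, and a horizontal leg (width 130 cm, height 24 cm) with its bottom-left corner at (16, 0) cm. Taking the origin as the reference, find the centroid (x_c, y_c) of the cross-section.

x_c = 59.76 cm, y_c = 20.15 cm

Part | A | x̄ᵢ | ȳᵢ | A·x̄ᵢ | A·ȳᵢ
vertical leg | 1280.00 | 8.00 | 40.00 | 10240.00 | 51200.00
horizontal leg | 3120.00 | 81.00 | 12.00 | 252720.00 | 37440.00
Σ | 4400.00 |  |  | 262960.00 | 88640.00
x_c = 262960.00 / 4400.00 = 59.76 cm
y_c = 88640.00 / 4400.00 = 20.15 cm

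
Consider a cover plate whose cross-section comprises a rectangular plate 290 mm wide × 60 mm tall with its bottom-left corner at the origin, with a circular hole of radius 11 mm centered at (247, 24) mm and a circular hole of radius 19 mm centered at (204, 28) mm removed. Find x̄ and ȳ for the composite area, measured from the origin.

Part | A | x̄ᵢ | ȳᵢ | A·x̄ᵢ | A·ȳᵢ
plate | 17400.00 | 145.00 | 30.00 | 2523000.00 | 522000.00
hole 1 | -380.13 | 247.00 | 24.00 | -93892.78 | -9123.19
hole 2 | -1134.11 | 204.00 | 28.00 | -231359.45 | -31755.22
Σ | 15885.75 |  |  | 2197747.77 | 481121.60
x̄ = 2197747.77 / 15885.75 = 138.35 mm
ȳ = 481121.60 / 15885.75 = 30.29 mm

x̄ = 138.35 mm, ȳ = 30.29 mm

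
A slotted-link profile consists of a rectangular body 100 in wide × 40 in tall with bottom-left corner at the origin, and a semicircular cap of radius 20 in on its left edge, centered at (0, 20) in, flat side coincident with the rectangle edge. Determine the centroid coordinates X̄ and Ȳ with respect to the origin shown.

X̄ = 42.06 in, Ȳ = 20.00 in

rectangular body: A = 100 × 40 = 4000.00, centroid at (50.00, 20.00).
semicircular end: A = ½π·20² = 628.32, centroid at (-8.49, 20.00).
ΣA = 4628.32 in², ΣAX̄ = 194666.67 in³, ΣAȲ = 92566.37 in³.
X̄ = 194666.67/4628.32 = 42.06 in; Ȳ = 92566.37/4628.32 = 20.00 in.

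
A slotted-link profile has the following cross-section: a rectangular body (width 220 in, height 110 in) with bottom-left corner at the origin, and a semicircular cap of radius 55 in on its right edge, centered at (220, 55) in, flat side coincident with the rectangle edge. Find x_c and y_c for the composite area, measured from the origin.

Part | A | x̄ᵢ | ȳᵢ | A·x̄ᵢ | A·ȳᵢ
rectangular body | 24200.00 | 110.00 | 55.00 | 2662000.00 | 1331000.00
semicircular end | 4751.66 | 243.34 | 55.00 | 1156281.62 | 261341.24
Σ | 28951.66 |  |  | 3818281.62 | 1592341.24
x_c = 3818281.62 / 28951.66 = 131.88 in
y_c = 1592341.24 / 28951.66 = 55.00 in

x_c = 131.88 in, y_c = 55.00 in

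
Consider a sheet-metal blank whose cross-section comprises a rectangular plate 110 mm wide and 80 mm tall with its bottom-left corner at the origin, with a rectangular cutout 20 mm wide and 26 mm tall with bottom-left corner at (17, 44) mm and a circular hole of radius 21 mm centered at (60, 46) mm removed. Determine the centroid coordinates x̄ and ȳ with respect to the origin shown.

Part | A | x̄ᵢ | ȳᵢ | A·x̄ᵢ | A·ȳᵢ
plate | 8800.00 | 55.00 | 40.00 | 484000.00 | 352000.00
hole 1 | -520.00 | 27.00 | 57.00 | -14040.00 | -29640.00
hole 2 | -1385.44 | 60.00 | 46.00 | -83126.54 | -63730.35
Σ | 6894.56 |  |  | 386833.46 | 258629.65
x̄ = 386833.46 / 6894.56 = 56.11 mm
ȳ = 258629.65 / 6894.56 = 37.51 mm

x̄ = 56.11 mm, ȳ = 37.51 mm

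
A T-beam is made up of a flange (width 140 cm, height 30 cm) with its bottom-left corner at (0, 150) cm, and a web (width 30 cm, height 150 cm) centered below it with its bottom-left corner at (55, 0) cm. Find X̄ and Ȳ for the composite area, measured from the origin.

X̄ = 70.00 cm, Ȳ = 118.45 cm

web: A = 30 × 150 = 4500.00, centroid at (70.00, 75.00).
flange: A = 140 × 30 = 4200.00, centroid at (70.00, 165.00).
ΣA = 8700.00 cm², ΣAX̄ = 609000.00 cm³, ΣAȲ = 1030500.00 cm³.
X̄ = 609000.00/8700.00 = 70.00 cm; Ȳ = 1030500.00/8700.00 = 118.45 cm.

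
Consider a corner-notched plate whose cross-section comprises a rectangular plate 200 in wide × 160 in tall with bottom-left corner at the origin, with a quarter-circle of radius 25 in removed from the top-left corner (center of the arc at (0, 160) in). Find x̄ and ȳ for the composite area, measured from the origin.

x̄ = 101.39 in, ȳ = 78.92 in

plate: A = 200 × 160 = 32000.00, centroid at (100.00, 80.00).
removed quarter-circle: A = −¼π·25² = -490.87, centroid at (10.61, 149.39).
ΣA = 31509.13 in²
ΣAx̄ = (32000.00)(100.00) + (-490.87)(10.61) = 3194791.67 in³
ΣAȳ = (32000.00)(80.00) + (-490.87)(149.39) = 2486668.52 in³
x̄ = 3194791.67 / 31509.13 = 101.39 in
ȳ = 2486668.52 / 31509.13 = 78.92 in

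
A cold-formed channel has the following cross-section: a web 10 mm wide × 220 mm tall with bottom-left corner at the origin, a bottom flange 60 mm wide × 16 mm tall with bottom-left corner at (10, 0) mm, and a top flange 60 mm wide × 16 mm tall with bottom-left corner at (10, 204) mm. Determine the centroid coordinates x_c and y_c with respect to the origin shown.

x_c = 21.31 mm, y_c = 110.00 mm

Part | A | x̄ᵢ | ȳᵢ | A·x̄ᵢ | A·ȳᵢ
web | 2200.00 | 5.00 | 110.00 | 11000.00 | 242000.00
bottom flange | 960.00 | 40.00 | 8.00 | 38400.00 | 7680.00
top flange | 960.00 | 40.00 | 212.00 | 38400.00 | 203520.00
Σ | 4120.00 |  |  | 87800.00 | 453200.00
x_c = 87800.00 / 4120.00 = 21.31 mm
y_c = 453200.00 / 4120.00 = 110.00 mm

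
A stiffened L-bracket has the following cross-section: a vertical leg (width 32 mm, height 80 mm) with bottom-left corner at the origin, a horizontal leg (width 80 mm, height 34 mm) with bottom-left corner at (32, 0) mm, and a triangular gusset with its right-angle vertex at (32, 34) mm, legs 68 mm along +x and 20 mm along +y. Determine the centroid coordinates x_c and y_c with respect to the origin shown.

x_c = 45.97 mm, y_c = 29.58 mm

Part | A | x̄ᵢ | ȳᵢ | A·x̄ᵢ | A·ȳᵢ
vertical leg | 2560.00 | 16.00 | 40.00 | 40960.00 | 102400.00
horizontal leg | 2720.00 | 72.00 | 17.00 | 195840.00 | 46240.00
gusset | 680.00 | 54.67 | 40.67 | 37173.33 | 27653.33
Σ | 5960.00 |  |  | 273973.33 | 176293.33
x_c = 273973.33 / 5960.00 = 45.97 mm
y_c = 176293.33 / 5960.00 = 29.58 mm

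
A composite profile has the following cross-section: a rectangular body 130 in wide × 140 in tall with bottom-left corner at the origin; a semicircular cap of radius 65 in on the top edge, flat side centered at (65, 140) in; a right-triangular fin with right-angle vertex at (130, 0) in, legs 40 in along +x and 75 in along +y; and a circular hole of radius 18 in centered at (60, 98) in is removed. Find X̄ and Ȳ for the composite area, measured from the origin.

rectangular body: A = 130 × 140 = 18200.00, centroid at (65.00, 70.00).
semicircular top: A = ½π·65² = 6636.61, centroid at (65.00, 167.59).
triangular fin: A = ½·40·75 = 1500.00, centroid at (143.33, 25.00).
hole: A = −π·18² = -1017.88, centroid at (60.00, 98.00).
ΣA = 25318.74 in²
ΣAX̄ = (18200.00)(65.00) + (6636.61)(65.00) + (1500.00)(143.33) + (-1017.88)(60.00) = 1768307.38 in³
ΣAȲ = (18200.00)(70.00) + (6636.61)(167.59) + (1500.00)(25.00) + (-1017.88)(98.00) = 2323957.51 in³
X̄ = 1768307.38 / 25318.74 = 69.84 in
Ȳ = 2323957.51 / 25318.74 = 91.79 in

X̄ = 69.84 in, Ȳ = 91.79 in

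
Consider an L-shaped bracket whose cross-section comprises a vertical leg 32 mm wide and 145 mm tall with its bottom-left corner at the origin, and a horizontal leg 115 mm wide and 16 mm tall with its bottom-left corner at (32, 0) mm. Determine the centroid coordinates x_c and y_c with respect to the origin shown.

vertical leg: A = 32 × 145 = 4640.00, centroid at (16.00, 72.50).
horizontal leg: A = 115 × 16 = 1840.00, centroid at (89.50, 8.00).
ΣA = 6480.00 mm²
ΣAx_c = (4640.00)(16.00) + (1840.00)(89.50) = 238920.00 mm³
ΣAy_c = (4640.00)(72.50) + (1840.00)(8.00) = 351120.00 mm³
x_c = 238920.00 / 6480.00 = 36.87 mm
y_c = 351120.00 / 6480.00 = 54.19 mm

x_c = 36.87 mm, y_c = 54.19 mm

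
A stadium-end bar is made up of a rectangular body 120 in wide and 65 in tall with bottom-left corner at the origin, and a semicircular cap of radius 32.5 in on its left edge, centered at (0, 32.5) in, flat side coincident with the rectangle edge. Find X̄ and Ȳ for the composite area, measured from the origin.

X̄ = 47.06 in, Ȳ = 32.50 in

rectangular body: A = 120 × 65 = 7800.00, centroid at (60.00, 32.50).
semicircular end: A = ½π·32.5² = 1659.15, centroid at (-13.79, 32.50).
ΣA = 9459.15 in²
ΣAX̄ = (7800.00)(60.00) + (1659.15)(-13.79) = 445114.58 in³
ΣAȲ = (7800.00)(32.50) + (1659.15)(32.50) = 307422.49 in³
X̄ = 445114.58 / 9459.15 = 47.06 in
Ȳ = 307422.49 / 9459.15 = 32.50 in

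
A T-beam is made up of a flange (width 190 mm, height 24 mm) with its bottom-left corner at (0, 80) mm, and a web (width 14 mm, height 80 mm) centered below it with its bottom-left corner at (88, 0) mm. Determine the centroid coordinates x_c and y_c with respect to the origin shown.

x_c = 95.00 mm, y_c = 81.75 mm

web: A = 14 × 80 = 1120.00, centroid at (95.00, 40.00).
flange: A = 190 × 24 = 4560.00, centroid at (95.00, 92.00).
ΣA = 5680.00 mm², ΣAx_c = 539600.00 mm³, ΣAy_c = 464320.00 mm³.
x_c = 539600.00/5680.00 = 95.00 mm; y_c = 464320.00/5680.00 = 81.75 mm.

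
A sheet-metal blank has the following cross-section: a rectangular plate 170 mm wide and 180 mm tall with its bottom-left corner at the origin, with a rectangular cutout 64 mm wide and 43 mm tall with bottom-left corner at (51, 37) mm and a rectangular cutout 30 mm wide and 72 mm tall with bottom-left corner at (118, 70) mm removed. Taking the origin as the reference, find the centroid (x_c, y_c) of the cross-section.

x_c = 81.18 mm, y_c = 92.03 mm

plate: A = 170 × 180 = 30600.00, centroid at (85.00, 90.00).
hole 1: A = −(64 × 43) = -2752.00, centroid at (83.00, 58.50).
hole 2: A = −(30 × 72) = -2160.00, centroid at (133.00, 106.00).
ΣA = 25688.00 mm², ΣAx_c = 2085304.00 mm³, ΣAy_c = 2364048.00 mm³.
x_c = 2085304.00/25688.00 = 81.18 mm; y_c = 2364048.00/25688.00 = 92.03 mm.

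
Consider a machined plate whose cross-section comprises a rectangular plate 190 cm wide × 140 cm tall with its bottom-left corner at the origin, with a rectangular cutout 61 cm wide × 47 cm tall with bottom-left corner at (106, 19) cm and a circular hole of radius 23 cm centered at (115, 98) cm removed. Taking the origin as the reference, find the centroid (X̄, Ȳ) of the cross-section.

plate: A = 190 × 140 = 26600.00, centroid at (95.00, 70.00).
hole 1: A = −(61 × 47) = -2867.00, centroid at (136.50, 42.50).
hole 2: A = −π·23² = -1661.90, centroid at (115.00, 98.00).
ΣA = 22071.10 cm², ΣAX̄ = 1944535.71 cm³, ΣAȲ = 1577286.05 cm³.
X̄ = 1944535.71/22071.10 = 88.10 cm; Ȳ = 1577286.05/22071.10 = 71.46 cm.

X̄ = 88.10 cm, Ȳ = 71.46 cm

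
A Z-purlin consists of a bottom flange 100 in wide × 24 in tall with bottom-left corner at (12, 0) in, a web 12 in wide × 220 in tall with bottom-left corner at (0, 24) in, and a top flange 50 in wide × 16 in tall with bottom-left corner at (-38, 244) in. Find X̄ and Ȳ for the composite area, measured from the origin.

X̄ = 26.41 in, Ȳ = 100.03 in

bottom flange: A = 100 × 24 = 2400.00, centroid at (62.00, 12.00).
web: A = 12 × 220 = 2640.00, centroid at (6.00, 134.00).
top flange: A = 50 × 16 = 800.00, centroid at (-13.00, 252.00).
ΣA = 5840.00 in²
ΣAX̄ = (2400.00)(62.00) + (2640.00)(6.00) + (800.00)(-13.00) = 154240.00 in³
ΣAȲ = (2400.00)(12.00) + (2640.00)(134.00) + (800.00)(252.00) = 584160.00 in³
X̄ = 154240.00 / 5840.00 = 26.41 in
Ȳ = 584160.00 / 5840.00 = 100.03 in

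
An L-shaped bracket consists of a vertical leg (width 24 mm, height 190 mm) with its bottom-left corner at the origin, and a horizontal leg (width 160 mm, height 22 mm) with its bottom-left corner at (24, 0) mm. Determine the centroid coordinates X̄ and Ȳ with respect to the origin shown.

Part | A | x̄ᵢ | ȳᵢ | A·x̄ᵢ | A·ȳᵢ
vertical leg | 4560.00 | 12.00 | 95.00 | 54720.00 | 433200.00
horizontal leg | 3520.00 | 104.00 | 11.00 | 366080.00 | 38720.00
Σ | 8080.00 |  |  | 420800.00 | 471920.00
X̄ = 420800.00 / 8080.00 = 52.08 mm
Ȳ = 471920.00 / 8080.00 = 58.41 mm

X̄ = 52.08 mm, Ȳ = 58.41 mm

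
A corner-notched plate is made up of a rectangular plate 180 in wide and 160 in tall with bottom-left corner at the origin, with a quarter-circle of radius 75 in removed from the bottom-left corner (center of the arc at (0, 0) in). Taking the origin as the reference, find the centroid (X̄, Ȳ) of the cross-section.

X̄ = 100.54 in, Ȳ = 88.73 in

plate: A = 180 × 160 = 28800.00, centroid at (90.00, 80.00).
removed quarter-circle: A = −¼π·75² = -4417.86, centroid at (31.83, 31.83).
ΣA = 24382.14 in², ΣAX̄ = 2451375.00 in³, ΣAȲ = 2163375.00 in³.
X̄ = 2451375.00/24382.14 = 100.54 in; Ȳ = 2163375.00/24382.14 = 88.73 in.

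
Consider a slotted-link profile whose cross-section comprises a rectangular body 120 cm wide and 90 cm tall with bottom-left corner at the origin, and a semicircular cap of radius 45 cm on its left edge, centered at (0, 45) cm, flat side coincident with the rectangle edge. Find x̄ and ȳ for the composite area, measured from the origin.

Part | A | x̄ᵢ | ȳᵢ | A·x̄ᵢ | A·ȳᵢ
rectangular body | 10800.00 | 60.00 | 45.00 | 648000.00 | 486000.00
semicircular end | 3180.86 | -19.10 | 45.00 | -60750.00 | 143138.82
Σ | 13980.86 |  |  | 587250.00 | 629138.82
x̄ = 587250.00 / 13980.86 = 42.00 cm
ȳ = 629138.82 / 13980.86 = 45.00 cm

x̄ = 42.00 cm, ȳ = 45.00 cm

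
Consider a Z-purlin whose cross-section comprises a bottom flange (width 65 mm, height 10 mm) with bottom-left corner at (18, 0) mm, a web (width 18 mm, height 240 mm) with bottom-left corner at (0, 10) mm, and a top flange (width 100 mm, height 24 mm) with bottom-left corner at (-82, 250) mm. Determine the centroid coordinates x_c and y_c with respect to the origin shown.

x_c = -0.69 mm, y_c = 161.96 mm

bottom flange: A = 65 × 10 = 650.00, centroid at (50.50, 5.00).
web: A = 18 × 240 = 4320.00, centroid at (9.00, 130.00).
top flange: A = 100 × 24 = 2400.00, centroid at (-32.00, 262.00).
ΣA = 7370.00 mm²
ΣAx_c = (650.00)(50.50) + (4320.00)(9.00) + (2400.00)(-32.00) = -5095.00 mm³
ΣAy_c = (650.00)(5.00) + (4320.00)(130.00) + (2400.00)(262.00) = 1193650.00 mm³
x_c = -5095.00 / 7370.00 = -0.69 mm
y_c = 1193650.00 / 7370.00 = 161.96 mm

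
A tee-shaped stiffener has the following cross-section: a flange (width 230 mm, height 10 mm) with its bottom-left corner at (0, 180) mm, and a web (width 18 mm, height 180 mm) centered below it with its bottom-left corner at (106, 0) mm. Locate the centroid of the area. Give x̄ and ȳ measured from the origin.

web: A = 18 × 180 = 3240.00, centroid at (115.00, 90.00).
flange: A = 230 × 10 = 2300.00, centroid at (115.00, 185.00).
ΣA = 5540.00 mm²
ΣAx̄ = (3240.00)(115.00) + (2300.00)(115.00) = 637100.00 mm³
ΣAȳ = (3240.00)(90.00) + (2300.00)(185.00) = 717100.00 mm³
x̄ = 637100.00 / 5540.00 = 115.00 mm
ȳ = 717100.00 / 5540.00 = 129.44 mm

x̄ = 115.00 mm, ȳ = 129.44 mm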